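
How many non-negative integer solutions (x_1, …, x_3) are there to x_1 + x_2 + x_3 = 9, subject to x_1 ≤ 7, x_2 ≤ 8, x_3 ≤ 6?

Ignoring the caps, the number of non-negative solutions to x_1+…+x_3 = 9 is C(11,2) = 55.
Subtract solutions that violate a single cap (substitute x_i' = x_i − (cap_i+1)): x_1 ≥ 8 gives C(3,2) = 3; x_2 ≥ 9 gives C(2,2) = 1; x_3 ≥ 7 gives C(4,2) = 6. Together 10.
No two caps can be exceeded simultaneously, so the pair terms are all 0.
By inclusion–exclusion the count is 55 − 10 + 0 = 45.

45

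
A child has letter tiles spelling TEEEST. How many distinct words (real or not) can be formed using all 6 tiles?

TEEEST has 6 letters with E appearing 3 times and T appearing twice.
So there are 6! / (3!·2!) = 60 distinguishable arrangements.

60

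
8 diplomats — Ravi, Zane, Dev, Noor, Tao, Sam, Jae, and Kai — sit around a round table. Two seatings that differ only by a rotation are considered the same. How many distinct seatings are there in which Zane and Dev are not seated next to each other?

Without the restriction there are (7)! = 5040 seatings.
Those with Zane next to Dev: fuse the pair into one unit and seat 7 units around a circle — 2·(6)! = 1440.
Subtracting, 5040 − 1440 = 3600.

3600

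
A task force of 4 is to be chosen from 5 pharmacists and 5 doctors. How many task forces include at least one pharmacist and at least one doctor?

200

Unrestricted: C(10,4) = 210 ways to pick any 4 of the 10.
Subtract selections that omit an entire group: no pharmacists → C(5,4) = 5; no doctors → C(5,4) = 5.
Both groups omitted at once is impossible, so 210 − 10 = 200.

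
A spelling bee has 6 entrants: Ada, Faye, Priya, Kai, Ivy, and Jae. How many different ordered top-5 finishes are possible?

This is an ordered selection of 5 from 6: P(6,5).
That gives 6 × 5 × 4 × 3 × 2 = 720.

720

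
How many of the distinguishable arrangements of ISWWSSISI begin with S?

560

Fix S in the first position and arrange the remaining 8 letters.
Those 8 letters have I appearing 3 times, S appearing 3 times, and W appearing twice, giving (8)!/(3!·3!·2!) = 560.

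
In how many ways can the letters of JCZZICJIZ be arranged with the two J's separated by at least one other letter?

Total arrangements of JCZZICJIZ: 9!/(3!·2!·2!·2!) = 7560.
Arrangements with the J's together: treat JJ as one letter, giving (8)!/(3!·2!·2!) = 1680.
Subtracting, 7560 − 1680 = 5880 arrangements keep the J's apart.

5880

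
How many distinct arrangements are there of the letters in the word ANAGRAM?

840

Letter multiplicities in ANAGRAM: A×3, G×1, M×1, N×1, R×1.
The number of distinct arrangements is 7!/(3!) = 5040/6 = 840.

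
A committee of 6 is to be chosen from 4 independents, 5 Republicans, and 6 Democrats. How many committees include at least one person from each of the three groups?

Unrestricted: C(15,6) = 5005 ways to pick any 6 of the 15.
Subtract selections that omit an entire group: no independents → C(11,6) = 462; no Republicans → C(10,6) = 210; no Democrats → C(9,6) = 84.
Add back selections omitting two groups (i.e. drawn from a single group): C(4,6) + C(5,6) + C(6,6) = 1.
By inclusion–exclusion: 5005 − 756 + 1 = 4250.

4250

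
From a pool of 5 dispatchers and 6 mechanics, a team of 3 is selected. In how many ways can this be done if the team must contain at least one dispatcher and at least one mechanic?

135

Unrestricted: C(11,3) = 165 ways to pick any 3 of the 11.
Selections missing a whole group: no dispatchers → C(6,3) = 20; no mechanics → C(5,3) = 10.
Both groups omitted at once is impossible, so 165 − 30 = 135.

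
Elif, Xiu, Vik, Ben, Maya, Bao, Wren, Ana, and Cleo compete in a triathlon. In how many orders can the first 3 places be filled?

There are 9 choices for 1st place, 8 for 2nd, and 7 for 3rd.
That gives 9 × 8 × 7 = 504.

504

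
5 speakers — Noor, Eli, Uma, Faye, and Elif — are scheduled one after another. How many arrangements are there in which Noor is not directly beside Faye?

There are 5! = 120 arrangements in all. If Noor and Faye are adjacent, merging them into one block gives 2·(4)! = 48 arrangements.
Complementary counting: 120 − 48 = 72.

72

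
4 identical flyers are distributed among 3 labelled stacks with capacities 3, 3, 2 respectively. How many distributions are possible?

Ignoring the caps, the number of non-negative solutions to x_1+…+x_3 = 4 is C(6,2) = 15.
Subtract solutions that violate a single cap (substitute x_i' = x_i − (cap_i+1)): x_1 ≥ 4 gives C(2,2) = 1; x_2 ≥ 4 gives C(2,2) = 1; x_3 ≥ 3 gives C(3,2) = 3. Together 5.
No two caps can be exceeded simultaneously, so the pair terms are all 0.
By inclusion–exclusion the count is 15 − 5 + 0 = 10.

10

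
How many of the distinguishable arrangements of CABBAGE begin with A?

With the first slot taken by A, it remains to arrange the other 6 letters (CBBAGE).
Those 6 letters have B appearing twice, giving (6)!/(2!) = 360.

360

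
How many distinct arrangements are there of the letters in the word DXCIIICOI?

DXCIIICOI has 9 letters with C appearing twice and I appearing 4 times.
Dividing 9! = 362880 by 4!·2! = 48 for the repeated letters gives 7560.

7560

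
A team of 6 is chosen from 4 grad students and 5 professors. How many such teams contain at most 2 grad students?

34

Split by how many grad students are chosen (0 through 2).
Sum: C(4,0)·C(5,6) + C(4,1)·C(5,5) + C(4,2)·C(5,4) = 0 + 4 + 30 = 34.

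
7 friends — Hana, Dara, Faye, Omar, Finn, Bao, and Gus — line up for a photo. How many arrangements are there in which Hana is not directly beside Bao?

Of the 7! = 5040 arrangements, those with Hana and Bao adjacent number 2 × 6! = 1440 (treat the pair as a block with 2 internal orders).
So 5040 − 1440 = 3600 arrangements keep them apart.

3600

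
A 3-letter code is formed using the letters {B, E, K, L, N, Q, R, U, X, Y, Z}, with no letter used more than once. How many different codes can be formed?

990

This is a permutation of 3 out of 11: P(11,3) = 11!/8!.
That product is 11 × 10 × 9 = 990.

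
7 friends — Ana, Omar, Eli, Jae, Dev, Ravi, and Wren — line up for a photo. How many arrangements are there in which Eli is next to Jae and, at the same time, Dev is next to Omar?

480

Treat {Eli,Jae} as one block (2 orders) and {Dev,Omar} as another (2 orders).
That leaves 5 units to arrange: 2 × 2 × 5! = 4 × 120 = 480.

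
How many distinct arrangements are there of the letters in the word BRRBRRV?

The 7 letters of BRRBRRV have repeats: B appearing twice and R appearing 4 times.
Dividing 7! = 5040 by 4!·2! = 48 for the repeated letters gives 105.

105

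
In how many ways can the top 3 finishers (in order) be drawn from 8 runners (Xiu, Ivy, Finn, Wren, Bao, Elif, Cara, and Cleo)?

336

This is an ordered selection of 3 from 8: P(8,3).
That gives 8 × 7 × 6 = 336.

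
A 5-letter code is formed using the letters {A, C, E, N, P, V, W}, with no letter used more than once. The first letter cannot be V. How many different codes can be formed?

The first letter has 7−1 = 6 choices (anything except V).
The remaining 4 letters are filled from the other 6 symbols without repetition: 6 × 5 × 4 × 3 = 360.
Total: 6 × 360 = 2160.

2160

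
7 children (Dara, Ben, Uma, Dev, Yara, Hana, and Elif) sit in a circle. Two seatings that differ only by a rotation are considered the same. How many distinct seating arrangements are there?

720

Around a circle, 7 distinct people have 7!/7 = (6)! = 720 rotationally distinct seatings.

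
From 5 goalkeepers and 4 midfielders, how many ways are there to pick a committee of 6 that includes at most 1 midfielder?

Split by how many midfielders are chosen (0 through 1).
Sum: C(4,0)·C(5,6) + C(4,1)·C(5,5) = 0 + 4 = 4.

4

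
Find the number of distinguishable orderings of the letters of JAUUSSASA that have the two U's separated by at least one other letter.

3920

Total arrangements of JAUUSSASA: 9!/(3!·3!·2!) = 5040.
Arrangements with the U's together: treat UU as one letter, giving (8)!/(3!·3!) = 1120.
Hence 5040 − 1120 = 3920.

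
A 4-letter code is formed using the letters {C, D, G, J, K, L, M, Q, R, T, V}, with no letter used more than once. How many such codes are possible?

Choose and order 4 of the 11 symbols: the first letter has 11 options, the next 10, then 9, 8.
11 × 10 × 9 × 8 = 7920.

7920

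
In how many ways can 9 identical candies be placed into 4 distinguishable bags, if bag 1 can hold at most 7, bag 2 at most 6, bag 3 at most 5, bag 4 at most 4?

151

Without the upper bounds there are C(12,3) = 220 ways to split 9 among 4 bags.
Subtract solutions that violate a single cap (substitute x_i' = x_i − (cap_i+1)): x_1 ≥ 8 gives C(4,3) = 4; x_2 ≥ 7 gives C(5,3) = 10; x_3 ≥ 6 gives C(6,3) = 20; x_4 ≥ 5 gives C(7,3) = 35. Together 69.
No two caps can be exceeded simultaneously, so the pair terms are all 0.
By inclusion–exclusion the count is 220 − 69 + 0 = 151.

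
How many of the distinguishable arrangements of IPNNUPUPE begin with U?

3360

Fix U in the first position and arrange the remaining 8 letters.
Those 8 letters have N appearing twice and P appearing 3 times, giving (8)!/(3!·2!) = 3360.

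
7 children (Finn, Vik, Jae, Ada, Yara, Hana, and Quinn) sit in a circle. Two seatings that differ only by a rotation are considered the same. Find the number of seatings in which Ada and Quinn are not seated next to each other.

480

All circular seatings of 7 people number (6)! = 720.
Those with Ada next to Quinn: fuse the pair into one unit and seat 6 units around a circle — 2·(5)! = 240.
Subtracting, 720 − 240 = 480.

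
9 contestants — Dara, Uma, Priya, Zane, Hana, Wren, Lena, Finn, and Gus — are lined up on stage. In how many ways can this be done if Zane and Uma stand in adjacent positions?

Place the 7 others and the Zane-Uma pair as 8 objects in a line; the pair has 2 internal arrangements.
That gives 2 × 8! = 2 × 40320 = 80640.

80640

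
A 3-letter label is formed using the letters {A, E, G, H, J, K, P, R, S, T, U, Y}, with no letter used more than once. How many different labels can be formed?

This is a permutation of 3 out of 12: P(12,3) = 12!/9!.
12 × 11 × 10 = 1320.

1320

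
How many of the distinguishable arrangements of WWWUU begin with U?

4

Fix U in the first position and arrange the remaining 4 letters.
Those 4 letters have W appearing 3 times, giving (4)!/(3!) = 4.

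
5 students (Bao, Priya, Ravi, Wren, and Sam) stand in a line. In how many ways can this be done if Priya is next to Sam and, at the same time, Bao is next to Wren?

Treat {Priya,Sam} as one block (2 orders) and {Bao,Wren} as another (2 orders).
That leaves 3 units to arrange: 2 × 2 × 3! = 4 × 6 = 24.

24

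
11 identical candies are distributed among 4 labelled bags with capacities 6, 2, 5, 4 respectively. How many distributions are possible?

Ignoring the caps, the number of non-negative solutions to x_1+…+x_4 = 11 is C(14,3) = 364.
Subtract solutions that violate a single cap (substitute x_i' = x_i − (cap_i+1)): x_1 ≥ 7 gives C(7,3) = 35; x_2 ≥ 3 gives C(11,3) = 165; x_3 ≥ 6 gives C(8,3) = 56; x_4 ≥ 5 gives C(9,3) = 84. Together 340.
Add back pairs where two caps are both exceeded: 4 + 0 + 0 + 10 + 20 + 1 = 35.
By inclusion–exclusion the count is 364 − 340 + 35 = 59.

59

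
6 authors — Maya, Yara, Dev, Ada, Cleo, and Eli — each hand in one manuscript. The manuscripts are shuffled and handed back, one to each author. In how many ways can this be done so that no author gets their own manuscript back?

This is the derangement count D_6: permutations of 6 items with no fixed point.
By inclusion–exclusion this is Σ_{j=0}^{6} (−1)^j C(6,j)·(6−j)!.
Computing: 720 − 720 + 360 − 120 + 30 − 6 + 1 = 265.

265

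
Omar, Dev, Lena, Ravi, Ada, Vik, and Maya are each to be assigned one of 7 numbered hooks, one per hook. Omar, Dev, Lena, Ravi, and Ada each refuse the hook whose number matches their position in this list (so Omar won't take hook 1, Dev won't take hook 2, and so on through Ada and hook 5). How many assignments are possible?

2428

Let Aᵢ (for 1 ≤ i ≤ 5) be the placements that put person i in their forbidden hook. Any j of these fix j positions, leaving (7−j)! ways to fill the rest, and there are C(5,j) ways to pick which j.
By inclusion–exclusion, the number of valid placements is Σ_{j=0}^{5} (−1)^j C(5,j)·(7−j)!.
Computing: 5040 − 3600 + 1200 − 240 + 30 − 2 = 2428.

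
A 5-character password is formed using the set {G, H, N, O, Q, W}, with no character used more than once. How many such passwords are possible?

This is a permutation of 5 out of 6: P(6,5) = 6!/1!.
6 × 5 × 4 × 3 × 2 = 720.

720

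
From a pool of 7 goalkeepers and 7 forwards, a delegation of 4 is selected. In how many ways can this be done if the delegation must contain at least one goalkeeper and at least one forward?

931

Total 4-person selections from all 14: C(14,4) = 1001.
Subtract selections that omit an entire group: no goalkeepers → C(7,4) = 35; no forwards → C(7,4) = 35.
Both groups omitted at once is impossible, so 1001 − 70 = 931.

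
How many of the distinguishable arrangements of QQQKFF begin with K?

Fix K in the first position and arrange the remaining 5 letters.
Those 5 letters have F appearing twice and Q appearing 3 times, giving (5)!/(3!·2!) = 10.

10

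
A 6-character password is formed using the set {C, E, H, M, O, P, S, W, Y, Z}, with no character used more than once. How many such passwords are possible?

Choose and order 6 of the 10 symbols: the first character has 10 options, the next 9, and so on down to 5.
10 × 9 × 8 × 7 × 6 × 5 = 151200.

151200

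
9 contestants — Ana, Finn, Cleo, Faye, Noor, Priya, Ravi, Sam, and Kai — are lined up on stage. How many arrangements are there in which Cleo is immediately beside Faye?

Glue Cleo and Faye into one block (2 internal orders), leaving 8 units to arrange in a row.
That gives 2 × 8! = 2 × 40320 = 80640.

80640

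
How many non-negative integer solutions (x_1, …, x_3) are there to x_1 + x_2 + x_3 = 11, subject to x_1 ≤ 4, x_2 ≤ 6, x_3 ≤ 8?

Ignoring the caps, the number of non-negative solutions to x_1+…+x_3 = 11 is C(13,2) = 78.
Subtract solutions that violate a single cap (substitute x_i' = x_i − (cap_i+1)): x_1 ≥ 5 gives C(8,2) = 28; x_2 ≥ 7 gives C(6,2) = 15; x_3 ≥ 9 gives C(4,2) = 6. Together 49.
No two caps can be exceeded simultaneously, so the pair terms are all 0.
By inclusion–exclusion the count is 78 − 49 + 0 = 29.

29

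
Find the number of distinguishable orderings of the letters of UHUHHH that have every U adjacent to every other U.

Treat the 2 copies of U as a single block. The multiset to arrange is then {UU, H, H, H, H}, 5 items in all.
That gives (5)!/(4!) = 5 arrangements.

5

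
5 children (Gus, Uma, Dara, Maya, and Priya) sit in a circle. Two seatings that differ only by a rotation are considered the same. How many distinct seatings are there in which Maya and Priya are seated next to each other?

Glue Maya and Priya into a block (2 internal orders). Seating 4 units around a circle gives (3)! arrangements.
So 2 × (3)! = 2 × 6 = 12.

12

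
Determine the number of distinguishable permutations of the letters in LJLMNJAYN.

Letter multiplicities in LJLMNJAYN: A×1, J×2, L×2, M×1, N×2, Y×1.
The number of distinct arrangements is 9!/(2!·2!·2!) = 362880/8 = 45360.

45360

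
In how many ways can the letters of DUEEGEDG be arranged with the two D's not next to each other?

1260

Total arrangements of DUEEGEDG: 8!/(3!·2!·2!) = 1680.
If the two D's are adjacent, glue them into one block, leaving 7 items to arrange: (7)!/(3!·2!) = 420 ways.
Hence 1680 − 420 = 1260.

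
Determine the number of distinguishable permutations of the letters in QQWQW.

10

Letter multiplicities in QQWQW: Q×3, W×2.
The number of distinct arrangements is 5!/(3!·2!) = 120/12 = 10.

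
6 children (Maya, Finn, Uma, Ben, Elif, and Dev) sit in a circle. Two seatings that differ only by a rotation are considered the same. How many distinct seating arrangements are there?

120

Around a circle, 6 distinct people have 6!/6 = (5)! = 120 rotationally distinct seatings.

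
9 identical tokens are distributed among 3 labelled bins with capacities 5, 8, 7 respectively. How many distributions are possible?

By stars and bars, unrestricted non-negative solutions to x_1+…+x_3 = 9 number C(9+2,2) = 55.
Subtract solutions that violate a single cap (substitute x_i' = x_i − (cap_i+1)): x_1 ≥ 6 gives C(5,2) = 10; x_2 ≥ 9 gives C(2,2) = 1; x_3 ≥ 8 gives C(3,2) = 3. Together 14.
No two caps can be exceeded simultaneously, so the pair terms are all 0.
By inclusion–exclusion the count is 55 − 14 + 0 = 41.

41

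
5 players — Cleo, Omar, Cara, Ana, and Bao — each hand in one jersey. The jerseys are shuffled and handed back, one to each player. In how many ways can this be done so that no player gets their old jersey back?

Let Aᵢ be the assignments in which player i gets their old jersey. We want the size of the complement of A₁∪…∪A_5.
By inclusion–exclusion this is Σ_{j=0}^{5} (−1)^j C(5,j)·(5−j)!.
Computing: 120 − 120 + 60 − 20 + 5 − 1 = 44.

44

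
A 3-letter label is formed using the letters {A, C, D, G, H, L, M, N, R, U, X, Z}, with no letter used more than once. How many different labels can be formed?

Choose and order 3 of the 12 symbols: the first letter has 12 options, the next 11, then 10.
That product is 12 × 11 × 10 = 1320.

1320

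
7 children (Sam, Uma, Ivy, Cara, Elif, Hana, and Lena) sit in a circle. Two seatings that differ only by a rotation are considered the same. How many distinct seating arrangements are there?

Fix one person's seat to break rotational symmetry; the remaining 6 people can be arranged in (6)! = 720 ways.

720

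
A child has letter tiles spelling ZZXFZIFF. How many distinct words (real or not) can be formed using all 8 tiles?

The 8 letters of ZZXFZIFF have repeats: F appearing 3 times and Z appearing 3 times.
Dividing 8! = 40320 by 3!·3! = 36 for the repeated letters gives 1120.

1120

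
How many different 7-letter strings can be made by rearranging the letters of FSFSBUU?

630

FSFSBUU has 7 letters with F appearing twice, S appearing twice, and U appearing twice.
The number of distinct arrangements is 7!/(2!·2!·2!) = 5040/8 = 630.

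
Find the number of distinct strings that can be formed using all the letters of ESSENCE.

The 7 letters of ESSENCE have repeats: E appearing 3 times and S appearing twice.
Dividing 7! = 5040 by 3!·2! = 12 for the repeated letters gives 420.

420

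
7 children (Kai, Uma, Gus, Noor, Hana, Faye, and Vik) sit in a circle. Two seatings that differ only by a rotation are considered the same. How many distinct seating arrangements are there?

Around a circle, 7 distinct people have 7!/7 = (6)! = 720 rotationally distinct seatings.

720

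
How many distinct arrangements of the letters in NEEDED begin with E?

30

Fix E in the first position and arrange the remaining 5 letters.
Those 5 letters have D appearing twice and E appearing twice, giving (5)!/(2!·2!) = 30.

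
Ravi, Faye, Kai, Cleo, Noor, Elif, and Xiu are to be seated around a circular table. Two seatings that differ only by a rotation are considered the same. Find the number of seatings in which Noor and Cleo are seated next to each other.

240

Glue Noor and Cleo into a block (2 internal orders). Seating 6 units around a circle gives (5)! arrangements.
So 2 × (5)! = 2 × 120 = 240.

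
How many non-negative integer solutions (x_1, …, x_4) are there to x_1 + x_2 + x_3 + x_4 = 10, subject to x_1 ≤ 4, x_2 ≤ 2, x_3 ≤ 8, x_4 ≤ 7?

106

Ignoring the caps, the number of non-negative solutions to x_1+…+x_4 = 10 is C(13,3) = 286.
Subtract solutions that violate a single cap (substitute x_i' = x_i − (cap_i+1)): x_1 ≥ 5 gives C(8,3) = 56; x_2 ≥ 3 gives C(10,3) = 120; x_3 ≥ 9 gives C(4,3) = 4; x_4 ≥ 8 gives C(5,3) = 10. Together 190.
Add back pairs where two caps are both exceeded: 10 + 0 + 0 + 0 + 0 + 0 = 10.
By inclusion–exclusion the count is 286 − 190 + 10 = 106.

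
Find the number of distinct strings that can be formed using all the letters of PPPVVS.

60

Letter multiplicities in PPPVVS: P×3, S×1, V×2.
Dividing 6! = 720 by 3!·2! = 12 for the repeated letters gives 60.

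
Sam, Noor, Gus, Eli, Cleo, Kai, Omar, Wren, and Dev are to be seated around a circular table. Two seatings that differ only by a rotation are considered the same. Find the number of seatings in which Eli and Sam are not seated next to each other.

All circular seatings of 9 people number (8)! = 40320.
Seatings with Eli beside Sam: treat them as a block with 2 internal orders, giving 2 × (7)! = 10080.
Subtracting, 40320 − 10080 = 30240.

30240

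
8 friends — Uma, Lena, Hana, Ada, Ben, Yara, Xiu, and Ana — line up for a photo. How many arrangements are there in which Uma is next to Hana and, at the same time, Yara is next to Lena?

Treat {Uma,Hana} as one block (2 orders) and {Yara,Lena} as another (2 orders).
That leaves 6 units to arrange: 2 × 2 × 6! = 4 × 720 = 2880.

2880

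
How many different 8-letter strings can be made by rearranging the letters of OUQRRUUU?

840

Letter multiplicities in OUQRRUUU: O×1, Q×1, R×2, U×4.
So there are 8! / (4!·2!) = 840 distinguishable arrangements.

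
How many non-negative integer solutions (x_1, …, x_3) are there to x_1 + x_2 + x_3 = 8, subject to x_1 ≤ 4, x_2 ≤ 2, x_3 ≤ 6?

12

By stars and bars, unrestricted non-negative solutions to x_1+…+x_3 = 8 number C(8+2,2) = 45.
Subtract solutions that violate a single cap (substitute x_i' = x_i − (cap_i+1)): x_1 ≥ 5 gives C(5,2) = 10; x_2 ≥ 3 gives C(7,2) = 21; x_3 ≥ 7 gives C(3,2) = 3. Together 34.
Add back pairs where two caps are both exceeded: 1 + 0 + 0 = 1.
By inclusion–exclusion the count is 45 − 34 + 1 = 12.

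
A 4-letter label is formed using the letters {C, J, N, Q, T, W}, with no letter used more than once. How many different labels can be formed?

Choose and order 4 of the 6 symbols: the first letter has 6 options, the next 5, then 4, 3.
6 × 5 × 4 × 3 = 360.

360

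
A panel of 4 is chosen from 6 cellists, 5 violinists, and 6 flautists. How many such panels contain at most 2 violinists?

Split by how many violinists are chosen (0 through 2).
Sum: C(5,0)·C(12,4) + C(5,1)·C(12,3) + C(5,2)·C(12,2) = 495 + 1100 + 660 = 2255.

2255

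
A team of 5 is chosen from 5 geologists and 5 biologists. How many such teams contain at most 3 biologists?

226

Split by how many biologists are chosen (0 through 3).
Sum: C(5,0)·C(5,5) + C(5,1)·C(5,4) + C(5,2)·C(5,3) + C(5,3)·C(5,2) = 1 + 25 + 100 + 100 = 226.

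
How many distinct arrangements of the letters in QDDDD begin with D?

4

Fix D in the first position and arrange the remaining 4 letters.
Those 4 letters have D appearing 3 times, giving (4)!/(3!) = 4.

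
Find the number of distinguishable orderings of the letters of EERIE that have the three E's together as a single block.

Treat the 3 copies of E as a single block. The multiset to arrange is then {EEE, I, R}, 3 items in all.
All 3 items are distinct, so there are (3)! = 6 arrangements.

6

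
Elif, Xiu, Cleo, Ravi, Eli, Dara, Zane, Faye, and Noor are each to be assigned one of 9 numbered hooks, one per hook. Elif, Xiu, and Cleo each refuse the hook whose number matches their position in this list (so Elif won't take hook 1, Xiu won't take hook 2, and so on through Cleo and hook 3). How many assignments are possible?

256320

Let Aᵢ (for i ∈ {1, 2, 3}) be the placements that put person i in their forbidden hook. Any j of these fix j positions, leaving (9−j)! ways to fill the rest, and there are C(3,j) ways to pick which j.
By inclusion–exclusion, the number of valid placements is Σ_{j=0}^{3} (−1)^j C(3,j)·(9−j)!.
Computing: 362880 − 120960 + 15120 − 720 = 256320.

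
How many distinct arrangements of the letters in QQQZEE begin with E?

20

Fix E in the first position and arrange the remaining 5 letters.
Those 5 letters have Q appearing 3 times, giving (5)!/(3!) = 20.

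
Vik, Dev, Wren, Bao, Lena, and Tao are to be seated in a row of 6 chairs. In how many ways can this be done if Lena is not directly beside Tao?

480

Of the 6! = 720 arrangements, those with Lena and Tao adjacent number 2 × 5! = 240 (treat the pair as a block with 2 internal orders).
Complementary counting: 720 − 240 = 480.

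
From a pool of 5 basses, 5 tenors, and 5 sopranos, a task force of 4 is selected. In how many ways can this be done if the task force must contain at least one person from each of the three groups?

750

Total 4-person selections from all 15: C(15,4) = 1365.
Subtract selections that omit an entire group: no basses → C(10,4) = 210; no tenors → C(10,4) = 210; no sopranos → C(10,4) = 210.
Add back selections omitting two groups (i.e. drawn from a single group): C(5,4) + C(5,4) + C(5,4) = 15.
By inclusion–exclusion: 1365 − 630 + 15 = 750.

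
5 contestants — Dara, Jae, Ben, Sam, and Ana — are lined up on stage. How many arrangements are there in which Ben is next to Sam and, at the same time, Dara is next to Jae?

24

Treat {Ben,Sam} as one block (2 orders) and {Dara,Jae} as another (2 orders).
That leaves 3 units to arrange: 2 × 2 × 3! = 4 × 6 = 24.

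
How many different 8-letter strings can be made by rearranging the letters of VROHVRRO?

1680

The 8 letters of VROHVRRO have repeats: O appearing twice, R appearing 3 times, and V appearing twice.
The number of distinct arrangements is 8!/(3!·2!·2!) = 40320/24 = 1680.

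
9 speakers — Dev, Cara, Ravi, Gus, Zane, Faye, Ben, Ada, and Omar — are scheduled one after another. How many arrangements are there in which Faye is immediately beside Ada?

80640

Place the 7 others and the Faye-Ada pair as 8 objects in a line; the pair has 2 internal arrangements.
That gives 2 × 8! = 2 × 40320 = 80640.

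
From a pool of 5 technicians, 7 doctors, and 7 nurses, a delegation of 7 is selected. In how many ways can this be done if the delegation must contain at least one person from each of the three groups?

Total 7-person selections from all 19: C(19,7) = 50388.
Subtract selections that omit an entire group: no technicians → C(14,7) = 3432; no doctors → C(12,7) = 792; no nurses → C(12,7) = 792.
Add back selections omitting two groups (i.e. drawn from a single group): C(5,7) + C(7,7) + C(7,7) = 2.
By inclusion–exclusion: 50388 − 5016 + 2 = 45374.

45374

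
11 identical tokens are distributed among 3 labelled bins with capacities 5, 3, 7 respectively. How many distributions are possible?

By stars and bars, unrestricted non-negative solutions to x_1+…+x_3 = 11 number C(11+2,2) = 78.
Subtract solutions that violate a single cap (substitute x_i' = x_i − (cap_i+1)): x_1 ≥ 6 gives C(7,2) = 21; x_2 ≥ 4 gives C(9,2) = 36; x_3 ≥ 8 gives C(5,2) = 10. Together 67.
Add back pairs where two caps are both exceeded: 3 + 0 + 0 = 3.
By inclusion–exclusion the count is 78 − 67 + 3 = 14.

14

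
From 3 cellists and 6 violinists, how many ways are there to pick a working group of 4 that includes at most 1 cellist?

Split by how many cellists are chosen (0 through 1).
Sum: C(3,0)·C(6,4) + C(3,1)·C(6,3) = 15 + 60 = 75.

75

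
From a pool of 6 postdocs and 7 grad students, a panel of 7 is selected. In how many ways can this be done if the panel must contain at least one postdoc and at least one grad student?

Unrestricted: C(13,7) = 1716 ways to pick any 7 of the 13.
Subtract selections that omit an entire group: no postdocs → C(7,7) = 1; no grad students → C(6,7) = 0.
Both groups omitted at once is impossible, so 1716 − 1 = 1715.

1715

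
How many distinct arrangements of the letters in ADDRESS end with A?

180

With the last slot taken by A, it remains to arrange the other 6 letters (DDRESS).
Those 6 letters have D appearing twice and S appearing twice, giving (6)!/(2!·2!) = 180.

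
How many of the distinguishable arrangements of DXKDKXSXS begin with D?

1680

Fix D in the first position and arrange the remaining 8 letters.
Those 8 letters have K appearing twice, S appearing twice, and X appearing 3 times, giving (8)!/(3!·2!·2!) = 1680.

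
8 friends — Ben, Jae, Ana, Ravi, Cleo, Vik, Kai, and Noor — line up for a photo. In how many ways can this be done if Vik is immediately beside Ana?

Glue Vik and Ana into one block (2 internal orders), leaving 7 units to arrange in a row.
That gives 2 × 7! = 2 × 5040 = 10080.

10080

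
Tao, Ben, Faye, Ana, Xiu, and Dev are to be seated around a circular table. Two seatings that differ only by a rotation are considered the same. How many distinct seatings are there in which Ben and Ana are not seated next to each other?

72

All circular seatings of 6 people number (5)! = 120.
Seatings with Ben beside Ana: treat them as a block with 2 internal orders, giving 2 × (4)! = 48.
Subtracting, 120 − 48 = 72.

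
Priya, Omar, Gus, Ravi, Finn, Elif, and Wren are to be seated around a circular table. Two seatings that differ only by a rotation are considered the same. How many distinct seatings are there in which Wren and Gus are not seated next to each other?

480

Without the restriction there are (6)! = 720 seatings.
Those with Wren next to Gus: fuse the pair into one unit and seat 6 units around a circle — 2·(5)! = 240.
Subtracting, 720 − 240 = 480.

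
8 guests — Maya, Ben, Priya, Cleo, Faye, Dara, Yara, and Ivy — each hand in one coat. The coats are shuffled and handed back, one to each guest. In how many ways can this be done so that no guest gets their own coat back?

Let Aᵢ be the assignments in which guest i gets their own coat. We want the size of the complement of A₁∪…∪A_8.
By inclusion–exclusion this is Σ_{j=0}^{8} (−1)^j C(8,j)·(8−j)!.
Computing: 40320 − 40320 + 20160 − 6720 + 1680 − 336 + 56 − 8 + 1 = 14833.

14833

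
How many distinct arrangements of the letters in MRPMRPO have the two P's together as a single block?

180

Treat the 2 copies of P as a single block. The multiset to arrange is then {PP, M, M, O, R, R}, 6 items in all.
That gives (6)!/(2!·2!) = 180 arrangements.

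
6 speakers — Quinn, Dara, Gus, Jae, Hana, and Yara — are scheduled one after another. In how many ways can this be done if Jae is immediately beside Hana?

240

Place the 4 others and the Jae-Hana pair as 5 objects in a line; the pair has 2 internal arrangements.
That gives 2 × 5! = 2 × 120 = 240.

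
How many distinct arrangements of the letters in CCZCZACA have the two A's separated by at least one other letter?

Total arrangements of CCZCZACA: 8!/(4!·2!·2!) = 420.
If the two A's are adjacent, glue them into one block, leaving 7 items to arrange: (7)!/(4!·2!) = 105 ways.
Subtracting, 420 − 105 = 315 arrangements keep the A's apart.

315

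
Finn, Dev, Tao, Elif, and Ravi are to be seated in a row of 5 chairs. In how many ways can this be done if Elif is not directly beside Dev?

72

Of the 5! = 120 arrangements, those with Elif and Dev adjacent number 2 × 4! = 48 (treat the pair as a block with 2 internal orders).
So 120 − 48 = 72 arrangements keep them apart.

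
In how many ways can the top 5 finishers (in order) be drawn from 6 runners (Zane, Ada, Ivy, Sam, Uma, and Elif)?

There are 6 choices for 1st place, 5 for 2nd, and so on down to 2 for position 5.
That gives 6 × 5 × 4 × 3 × 2 = 720.

720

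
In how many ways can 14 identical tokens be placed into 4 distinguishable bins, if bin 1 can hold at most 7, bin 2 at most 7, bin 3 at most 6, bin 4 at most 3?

By stars and bars, unrestricted non-negative solutions to x_1+…+x_4 = 14 number C(14+3,3) = 680.
Subtract solutions that violate a single cap (substitute x_i' = x_i − (cap_i+1)): x_1 ≥ 8 gives C(9,3) = 84; x_2 ≥ 8 gives C(9,3) = 84; x_3 ≥ 7 gives C(10,3) = 120; x_4 ≥ 4 gives C(13,3) = 286. Together 574.
Add back pairs where two caps are both exceeded: 0 + 0 + 10 + 0 + 10 + 20 = 40.
By inclusion–exclusion the count is 680 − 574 + 40 = 146.

146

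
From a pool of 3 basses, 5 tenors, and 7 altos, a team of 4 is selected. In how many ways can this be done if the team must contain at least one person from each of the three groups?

With no constraint there are C(15,4) = 1365 possible selections.
Selections missing a whole group: no basses → C(12,4) = 495; no tenors → C(10,4) = 210; no altos → C(8,4) = 70.
Add back selections omitting two groups (i.e. drawn from a single group): C(3,4) + C(5,4) + C(7,4) = 40.
By inclusion–exclusion: 1365 − 775 + 40 = 630.

630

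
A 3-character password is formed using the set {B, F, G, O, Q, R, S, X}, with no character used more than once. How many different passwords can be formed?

Choose and order 3 of the 8 symbols: the first character has 8 options, the next 7, then 6.
8 × 7 × 6 = 336.

336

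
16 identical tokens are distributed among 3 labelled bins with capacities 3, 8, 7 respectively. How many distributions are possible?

Ignoring the caps, the number of non-negative solutions to x_1+…+x_3 = 16 is C(18,2) = 153.
Subtract solutions that violate a single cap (substitute x_i' = x_i − (cap_i+1)): x_1 ≥ 4 gives C(14,2) = 91; x_2 ≥ 9 gives C(9,2) = 36; x_3 ≥ 8 gives C(10,2) = 45. Together 172.
Add back pairs where two caps are both exceeded: 10 + 15 + 0 = 25.
By inclusion–exclusion the count is 153 − 172 + 25 = 6.

6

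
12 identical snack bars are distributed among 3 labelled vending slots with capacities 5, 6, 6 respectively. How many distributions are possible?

21

Without the upper bounds there are C(14,2) = 91 ways to split 12 among 3 vending slots.
Subtract solutions that violate a single cap (substitute x_i' = x_i − (cap_i+1)): x_1 ≥ 6 gives C(8,2) = 28; x_2 ≥ 7 gives C(7,2) = 21; x_3 ≥ 7 gives C(7,2) = 21. Together 70.
No two caps can be exceeded simultaneously, so the pair terms are all 0.
By inclusion–exclusion the count is 91 − 70 + 0 = 21.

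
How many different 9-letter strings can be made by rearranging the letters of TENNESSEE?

3780

Letter multiplicities in TENNESSEE: E×4, N×2, S×2, T×1.
So there are 9! / (4!·2!·2!) = 3780 distinguishable arrangements.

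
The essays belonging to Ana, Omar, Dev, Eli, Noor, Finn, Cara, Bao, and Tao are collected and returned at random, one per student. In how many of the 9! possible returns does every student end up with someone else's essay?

133496

Let Aᵢ be the assignments in which student i gets their own essay. We want the size of the complement of A₁∪…∪A_9.
By inclusion–exclusion this is Σ_{j=0}^{9} (−1)^j C(9,j)·(9−j)!.
Computing: 362880 − 362880 + 181440 − 60480 + 15120 − 3024 + 504 − 72 + 9 − 1 = 133496.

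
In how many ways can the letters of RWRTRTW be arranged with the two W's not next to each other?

150

There are 7!/(3!·2!·2!) = 210 arrangements of RWRTRTW in total.
If the two W's are adjacent, glue them into one block, leaving 6 items to arrange: (6)!/(3!·2!) = 60 ways.
Subtracting, 210 − 60 = 150 arrangements keep the W's apart.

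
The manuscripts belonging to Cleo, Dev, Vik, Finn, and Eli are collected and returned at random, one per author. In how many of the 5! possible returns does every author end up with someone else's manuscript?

44

This is the derangement count D_5: permutations of 5 items with no fixed point.
By inclusion–exclusion this is Σ_{j=0}^{5} (−1)^j C(5,j)·(5−j)!.
Computing: 120 − 120 + 60 − 20 + 5 − 1 = 44.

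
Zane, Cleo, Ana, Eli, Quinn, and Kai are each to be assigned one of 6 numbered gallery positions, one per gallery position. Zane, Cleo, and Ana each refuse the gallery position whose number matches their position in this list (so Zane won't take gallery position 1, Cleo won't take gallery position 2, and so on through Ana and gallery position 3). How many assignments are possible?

426

Let Aᵢ (for i ∈ {1, 2, 3}) be the placements that put person i in their forbidden gallery position. Any j of these fix j positions, leaving (6−j)! ways to fill the rest, and there are C(3,j) ways to pick which j.
By inclusion–exclusion, the number of valid placements is Σ_{j=0}^{3} (−1)^j C(3,j)·(6−j)!.
Computing: 720 − 360 + 72 − 6 = 426.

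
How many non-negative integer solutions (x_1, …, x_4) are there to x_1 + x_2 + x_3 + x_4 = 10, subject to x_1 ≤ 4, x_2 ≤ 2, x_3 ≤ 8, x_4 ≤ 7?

106

Ignoring the caps, the number of non-negative solutions to x_1+…+x_4 = 10 is C(13,3) = 286.
Subtract solutions that violate a single cap (substitute x_i' = x_i − (cap_i+1)): x_1 ≥ 5 gives C(8,3) = 56; x_2 ≥ 3 gives C(10,3) = 120; x_3 ≥ 9 gives C(4,3) = 4; x_4 ≥ 8 gives C(5,3) = 10. Together 190.
Add back pairs where two caps are both exceeded: 10 + 0 + 0 + 0 + 0 + 0 = 10.
By inclusion–exclusion the count is 286 − 190 + 10 = 106.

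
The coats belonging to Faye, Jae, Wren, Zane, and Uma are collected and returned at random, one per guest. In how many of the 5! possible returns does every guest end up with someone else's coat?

44

Count assignments avoiding every fixed point. For any j of the 5 guests fixed to their own coat, the other 5−j can be arranged in (5−j)! ways.
By inclusion–exclusion this is Σ_{j=0}^{5} (−1)^j C(5,j)·(5−j)!.
Computing: 120 − 120 + 60 − 20 + 5 − 1 = 44.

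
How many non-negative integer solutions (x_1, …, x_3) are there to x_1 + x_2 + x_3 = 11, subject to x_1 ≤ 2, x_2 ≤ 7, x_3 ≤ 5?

9

By stars and bars, unrestricted non-negative solutions to x_1+…+x_3 = 11 number C(11+2,2) = 78.
Subtract solutions that violate a single cap (substitute x_i' = x_i − (cap_i+1)): x_1 ≥ 3 gives C(10,2) = 45; x_2 ≥ 8 gives C(5,2) = 10; x_3 ≥ 6 gives C(7,2) = 21. Together 76.
Add back pairs where two caps are both exceeded: 1 + 6 + 0 = 7.
By inclusion–exclusion the count is 78 − 76 + 7 = 9.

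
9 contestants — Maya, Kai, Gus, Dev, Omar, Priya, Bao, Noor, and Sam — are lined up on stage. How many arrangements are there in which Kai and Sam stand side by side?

80640

Treat {Kai, Sam} as a single unit. There are 8 units to order, and the pair itself can be ordered 2 ways.
So the count is 2·(8)! = 80640.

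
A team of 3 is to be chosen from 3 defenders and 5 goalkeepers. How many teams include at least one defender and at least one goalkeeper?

With no constraint there are C(8,3) = 56 possible selections.
Selections missing a whole group: no defenders → C(5,3) = 10; no goalkeepers → C(3,3) = 1.
Both groups omitted at once is impossible, so 56 − 11 = 45.

45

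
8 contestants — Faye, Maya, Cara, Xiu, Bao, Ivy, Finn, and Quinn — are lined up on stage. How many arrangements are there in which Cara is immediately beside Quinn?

10080

Place the 6 others and the Cara-Quinn pair as 7 objects in a line; the pair has 2 internal arrangements.
So the count is 2·(7)! = 10080.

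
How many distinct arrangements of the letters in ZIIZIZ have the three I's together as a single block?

Treat the 3 copies of I as a single block. The multiset to arrange is then {III, Z, Z, Z}, 4 items in all.
That gives (4)!/(3!) = 4 arrangements.

4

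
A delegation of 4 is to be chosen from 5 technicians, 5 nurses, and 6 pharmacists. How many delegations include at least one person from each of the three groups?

975

With no constraint there are C(16,4) = 1820 possible selections.
Subtract selections that omit an entire group: no technicians → C(11,4) = 330; no nurses → C(11,4) = 330; no pharmacists → C(10,4) = 210.
Add back selections omitting two groups (i.e. drawn from a single group): C(5,4) + C(5,4) + C(6,4) = 25.
By inclusion–exclusion: 1820 − 870 + 25 = 975.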